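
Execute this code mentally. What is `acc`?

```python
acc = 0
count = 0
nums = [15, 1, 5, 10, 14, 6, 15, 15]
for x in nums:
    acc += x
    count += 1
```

Let's trace through this code step by step.

Initialize: acc = 0
Initialize: count = 0
Initialize: nums = [15, 1, 5, 10, 14, 6, 15, 15]
Entering loop: for x in nums:

After execution: acc = 81
81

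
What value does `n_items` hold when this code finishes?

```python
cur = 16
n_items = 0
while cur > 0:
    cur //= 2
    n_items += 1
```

Let's trace through this code step by step.

Initialize: cur = 16
Initialize: n_items = 0
Entering loop: while cur > 0:

After execution: n_items = 5
5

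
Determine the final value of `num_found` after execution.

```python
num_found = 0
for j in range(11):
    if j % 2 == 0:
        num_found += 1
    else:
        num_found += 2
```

Let's trace through this code step by step.

Initialize: num_found = 0
Entering loop: for j in range(11):

After execution: num_found = 16
16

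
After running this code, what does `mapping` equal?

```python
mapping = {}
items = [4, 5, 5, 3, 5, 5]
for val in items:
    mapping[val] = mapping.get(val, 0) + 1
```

Let's trace through this code step by step.

Initialize: mapping = {}
Initialize: items = [4, 5, 5, 3, 5, 5]
Entering loop: for val in items:

After execution: mapping = {4: 1, 5: 4, 3: 1}
{4: 1, 5: 4, 3: 1}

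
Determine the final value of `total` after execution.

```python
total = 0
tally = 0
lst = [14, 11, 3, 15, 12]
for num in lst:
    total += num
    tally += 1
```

Let's trace through this code step by step.

Initialize: total = 0
Initialize: tally = 0
Initialize: lst = [14, 11, 3, 15, 12]
Entering loop: for num in lst:

After execution: total = 55
55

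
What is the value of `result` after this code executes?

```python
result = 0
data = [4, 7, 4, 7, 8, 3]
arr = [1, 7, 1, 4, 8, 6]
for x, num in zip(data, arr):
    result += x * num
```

Let's trace through this code step by step.

Initialize: result = 0
Initialize: data = [4, 7, 4, 7, 8, 3]
Initialize: arr = [1, 7, 1, 4, 8, 6]
Entering loop: for x, num in zip(data, arr):

After execution: result = 167
167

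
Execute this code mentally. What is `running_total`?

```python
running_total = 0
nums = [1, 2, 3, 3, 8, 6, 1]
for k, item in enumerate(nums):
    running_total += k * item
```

Let's trace through this code step by step.

Initialize: running_total = 0
Initialize: nums = [1, 2, 3, 3, 8, 6, 1]
Entering loop: for k, item in enumerate(nums):

After execution: running_total = 85
85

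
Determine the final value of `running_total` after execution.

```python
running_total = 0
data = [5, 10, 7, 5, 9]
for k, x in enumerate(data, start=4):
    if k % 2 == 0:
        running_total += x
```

Let's trace through this code step by step.

Initialize: running_total = 0
Initialize: data = [5, 10, 7, 5, 9]
Entering loop: for k, x in enumerate(data, start=4):

After execution: running_total = 21
21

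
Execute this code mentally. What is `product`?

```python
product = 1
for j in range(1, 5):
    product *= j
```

Let's trace through this code step by step.

Initialize: product = 1
Entering loop: for j in range(1, 5):

After execution: product = 24
24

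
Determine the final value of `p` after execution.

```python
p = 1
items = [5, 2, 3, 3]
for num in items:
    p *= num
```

Let's trace through this code step by step.

Initialize: p = 1
Initialize: items = [5, 2, 3, 3]
Entering loop: for num in items:

After execution: p = 90
90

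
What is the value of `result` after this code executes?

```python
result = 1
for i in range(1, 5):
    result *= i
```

Let's trace through this code step by step.

Initialize: result = 1
Entering loop: for i in range(1, 5):

After execution: result = 24
24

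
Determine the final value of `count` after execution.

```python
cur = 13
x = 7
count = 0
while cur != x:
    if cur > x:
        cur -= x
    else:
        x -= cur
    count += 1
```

Let's trace through this code step by step.

Initialize: cur = 13
Initialize: x = 7
Initialize: count = 0
Entering loop: while cur != x:

After execution: count = 7
7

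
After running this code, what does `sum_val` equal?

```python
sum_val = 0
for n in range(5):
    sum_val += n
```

Let's trace through this code step by step.

Initialize: sum_val = 0
Entering loop: for n in range(5):

After execution: sum_val = 10
10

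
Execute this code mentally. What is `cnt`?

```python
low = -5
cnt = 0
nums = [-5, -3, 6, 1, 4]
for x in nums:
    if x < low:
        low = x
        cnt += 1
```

Let's trace through this code step by step.

Initialize: low = -5
Initialize: cnt = 0
Initialize: nums = [-5, -3, 6, 1, 4]
Entering loop: for x in nums:

After execution: cnt = 0
0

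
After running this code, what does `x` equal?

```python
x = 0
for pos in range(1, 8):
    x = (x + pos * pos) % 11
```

Let's trace through this code step by step.

Initialize: x = 0
Entering loop: for pos in range(1, 8):

After execution: x = 8
8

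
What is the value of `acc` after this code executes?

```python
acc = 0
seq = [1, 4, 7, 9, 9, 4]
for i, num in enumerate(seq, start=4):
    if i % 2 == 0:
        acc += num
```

Let's trace through this code step by step.

Initialize: acc = 0
Initialize: seq = [1, 4, 7, 9, 9, 4]
Entering loop: for i, num in enumerate(seq, start=4):

After execution: acc = 17
17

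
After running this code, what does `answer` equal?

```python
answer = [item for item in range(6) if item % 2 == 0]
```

Let's trace through this code step by step.

Initialize: answer = [item for item in range(6) if item % 2 == 0]

After execution: answer = [0, 2, 4]
[0, 2, 4]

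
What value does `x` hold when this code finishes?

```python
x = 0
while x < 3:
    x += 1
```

Let's trace through this code step by step.

Initialize: x = 0
Entering loop: while x < 3:

After execution: x = 3
3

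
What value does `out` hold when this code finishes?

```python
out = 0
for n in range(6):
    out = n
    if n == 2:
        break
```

Let's trace through this code step by step.

Initialize: out = 0
Entering loop: for n in range(6):

After execution: out = 2
2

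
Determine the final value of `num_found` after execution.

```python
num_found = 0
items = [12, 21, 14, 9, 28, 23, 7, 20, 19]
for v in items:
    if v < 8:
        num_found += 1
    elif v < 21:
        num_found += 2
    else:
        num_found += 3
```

Let's trace through this code step by step.

Initialize: num_found = 0
Initialize: items = [12, 21, 14, 9, 28, 23, 7, 20, 19]
Entering loop: for v in items:

After execution: num_found = 20
20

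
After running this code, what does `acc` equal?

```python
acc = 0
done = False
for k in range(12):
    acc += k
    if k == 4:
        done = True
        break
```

Let's trace through this code step by step.

Initialize: acc = 0
Initialize: done = False
Entering loop: for k in range(12):

After execution: acc = 10
10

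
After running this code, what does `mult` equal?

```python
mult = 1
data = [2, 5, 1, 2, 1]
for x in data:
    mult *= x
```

Let's trace through this code step by step.

Initialize: mult = 1
Initialize: data = [2, 5, 1, 2, 1]
Entering loop: for x in data:

After execution: mult = 20
20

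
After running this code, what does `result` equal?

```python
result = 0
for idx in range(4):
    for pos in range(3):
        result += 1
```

Let's trace through this code step by step.

Initialize: result = 0
Entering loop: for idx in range(4):

After execution: result = 12
12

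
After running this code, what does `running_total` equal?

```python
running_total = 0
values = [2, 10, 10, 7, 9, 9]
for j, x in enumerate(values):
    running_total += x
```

Let's trace through this code step by step.

Initialize: running_total = 0
Initialize: values = [2, 10, 10, 7, 9, 9]
Entering loop: for j, x in enumerate(values):

After execution: running_total = 47
47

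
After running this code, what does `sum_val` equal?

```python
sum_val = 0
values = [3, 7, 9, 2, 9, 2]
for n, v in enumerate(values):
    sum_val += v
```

Let's trace through this code step by step.

Initialize: sum_val = 0
Initialize: values = [3, 7, 9, 2, 9, 2]
Entering loop: for n, v in enumerate(values):

After execution: sum_val = 32
32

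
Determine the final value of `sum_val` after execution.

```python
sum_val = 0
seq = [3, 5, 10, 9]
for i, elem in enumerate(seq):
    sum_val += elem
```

Let's trace through this code step by step.

Initialize: sum_val = 0
Initialize: seq = [3, 5, 10, 9]
Entering loop: for i, elem in enumerate(seq):

After execution: sum_val = 27
27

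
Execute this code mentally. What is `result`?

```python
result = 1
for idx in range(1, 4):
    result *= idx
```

Let's trace through this code step by step.

Initialize: result = 1
Entering loop: for idx in range(1, 4):

After execution: result = 6
6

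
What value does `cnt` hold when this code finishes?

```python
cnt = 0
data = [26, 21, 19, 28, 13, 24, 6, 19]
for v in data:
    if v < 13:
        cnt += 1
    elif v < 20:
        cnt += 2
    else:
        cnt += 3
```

Let's trace through this code step by step.

Initialize: cnt = 0
Initialize: data = [26, 21, 19, 28, 13, 24, 6, 19]
Entering loop: for v in data:

After execution: cnt = 19
19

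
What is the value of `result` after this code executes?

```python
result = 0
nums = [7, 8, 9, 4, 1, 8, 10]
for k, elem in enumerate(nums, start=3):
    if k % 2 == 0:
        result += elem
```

Let's trace through this code step by step.

Initialize: result = 0
Initialize: nums = [7, 8, 9, 4, 1, 8, 10]
Entering loop: for k, elem in enumerate(nums, start=3):

After execution: result = 20
20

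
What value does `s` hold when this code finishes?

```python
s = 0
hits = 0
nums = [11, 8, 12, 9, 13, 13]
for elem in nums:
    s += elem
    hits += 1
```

Let's trace through this code step by step.

Initialize: s = 0
Initialize: hits = 0
Initialize: nums = [11, 8, 12, 9, 13, 13]
Entering loop: for elem in nums:

After execution: s = 66
66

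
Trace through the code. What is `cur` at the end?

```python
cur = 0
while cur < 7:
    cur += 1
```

Let's trace through this code step by step.

Initialize: cur = 0
Entering loop: while cur < 7:

After execution: cur = 7
7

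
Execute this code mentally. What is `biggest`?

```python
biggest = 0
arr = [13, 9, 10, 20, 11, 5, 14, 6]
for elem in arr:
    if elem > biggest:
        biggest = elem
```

Let's trace through this code step by step.

Initialize: biggest = 0
Initialize: arr = [13, 9, 10, 20, 11, 5, 14, 6]
Entering loop: for elem in arr:

After execution: biggest = 20
20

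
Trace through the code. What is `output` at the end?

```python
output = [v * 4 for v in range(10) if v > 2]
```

Let's trace through this code step by step.

Initialize: output = [v * 4 for v in range(10) if v > 2]

After execution: output = [12, 16, 20, 24, 28, 32, 36]
[12, 16, 20, 24, 28, 32, 36]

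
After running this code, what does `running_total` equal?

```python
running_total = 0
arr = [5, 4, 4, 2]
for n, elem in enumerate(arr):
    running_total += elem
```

Let's trace through this code step by step.

Initialize: running_total = 0
Initialize: arr = [5, 4, 4, 2]
Entering loop: for n, elem in enumerate(arr):

After execution: running_total = 15
15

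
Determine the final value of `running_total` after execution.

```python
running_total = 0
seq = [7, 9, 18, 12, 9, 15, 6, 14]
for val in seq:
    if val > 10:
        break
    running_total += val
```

Let's trace through this code step by step.

Initialize: running_total = 0
Initialize: seq = [7, 9, 18, 12, 9, 15, 6, 14]
Entering loop: for val in seq:

After execution: running_total = 16
16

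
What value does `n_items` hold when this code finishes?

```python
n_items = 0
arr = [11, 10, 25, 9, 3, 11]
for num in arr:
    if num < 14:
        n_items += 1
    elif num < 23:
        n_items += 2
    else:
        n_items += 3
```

Let's trace through this code step by step.

Initialize: n_items = 0
Initialize: arr = [11, 10, 25, 9, 3, 11]
Entering loop: for num in arr:

After execution: n_items = 8
8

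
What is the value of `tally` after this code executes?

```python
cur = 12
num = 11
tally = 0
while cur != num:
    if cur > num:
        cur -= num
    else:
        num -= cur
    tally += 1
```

Let's trace through this code step by step.

Initialize: cur = 12
Initialize: num = 11
Initialize: tally = 0
Entering loop: while cur != num:

After execution: tally = 11
11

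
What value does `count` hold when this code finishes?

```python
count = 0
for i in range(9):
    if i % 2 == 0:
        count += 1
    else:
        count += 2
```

Let's trace through this code step by step.

Initialize: count = 0
Entering loop: for i in range(9):

After execution: count = 13
13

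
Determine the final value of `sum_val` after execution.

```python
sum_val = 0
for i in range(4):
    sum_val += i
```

Let's trace through this code step by step.

Initialize: sum_val = 0
Entering loop: for i in range(4):

After execution: sum_val = 6
6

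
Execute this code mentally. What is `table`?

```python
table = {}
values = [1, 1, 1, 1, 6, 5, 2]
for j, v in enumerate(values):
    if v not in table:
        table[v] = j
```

Let's trace through this code step by step.

Initialize: table = {}
Initialize: values = [1, 1, 1, 1, 6, 5, 2]
Entering loop: for j, v in enumerate(values):

After execution: table = {1: 0, 6: 4, 5: 5, 2: 6}
{1: 0, 6: 4, 5: 5, 2: 6}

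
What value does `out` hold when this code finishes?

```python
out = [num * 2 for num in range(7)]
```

Let's trace through this code step by step.

Initialize: out = [num * 2 for num in range(7)]

After execution: out = [0, 2, 4, 6, 8, 10, 12]
[0, 2, 4, 6, 8, 10, 12]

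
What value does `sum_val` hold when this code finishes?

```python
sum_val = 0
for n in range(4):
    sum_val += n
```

Let's trace through this code step by step.

Initialize: sum_val = 0
Entering loop: for n in range(4):

After execution: sum_val = 6
6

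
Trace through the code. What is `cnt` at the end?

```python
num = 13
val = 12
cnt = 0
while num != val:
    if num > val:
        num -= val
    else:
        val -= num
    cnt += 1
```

Let's trace through this code step by step.

Initialize: num = 13
Initialize: val = 12
Initialize: cnt = 0
Entering loop: while num != val:

After execution: cnt = 12
12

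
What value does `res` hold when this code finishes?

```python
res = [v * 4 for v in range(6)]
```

Let's trace through this code step by step.

Initialize: res = [v * 4 for v in range(6)]

After execution: res = [0, 4, 8, 12, 16, 20]
[0, 4, 8, 12, 16, 20]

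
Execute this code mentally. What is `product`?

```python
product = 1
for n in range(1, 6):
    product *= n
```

Let's trace through this code step by step.

Initialize: product = 1
Entering loop: for n in range(1, 6):

After execution: product = 120
120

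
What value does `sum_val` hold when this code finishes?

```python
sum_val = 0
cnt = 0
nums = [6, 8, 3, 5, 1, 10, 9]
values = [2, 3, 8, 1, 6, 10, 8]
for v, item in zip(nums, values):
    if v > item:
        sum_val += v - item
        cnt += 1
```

Let's trace through this code step by step.

Initialize: sum_val = 0
Initialize: cnt = 0
Initialize: nums = [6, 8, 3, 5, 1, 10, 9]
Initialize: values = [2, 3, 8, 1, 6, 10, 8]
Entering loop: for v, item in zip(nums, values):

After execution: sum_val = 14
14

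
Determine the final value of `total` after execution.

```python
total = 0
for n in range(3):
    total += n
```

Let's trace through this code step by step.

Initialize: total = 0
Entering loop: for n in range(3):

After execution: total = 3
3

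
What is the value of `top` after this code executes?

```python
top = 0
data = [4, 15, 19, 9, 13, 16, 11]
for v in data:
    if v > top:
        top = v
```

Let's trace through this code step by step.

Initialize: top = 0
Initialize: data = [4, 15, 19, 9, 13, 16, 11]
Entering loop: for v in data:

After execution: top = 19
19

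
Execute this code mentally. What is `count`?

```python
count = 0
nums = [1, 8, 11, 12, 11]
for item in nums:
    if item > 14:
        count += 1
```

Let's trace through this code step by step.

Initialize: count = 0
Initialize: nums = [1, 8, 11, 12, 11]
Entering loop: for item in nums:

After execution: count = 0
0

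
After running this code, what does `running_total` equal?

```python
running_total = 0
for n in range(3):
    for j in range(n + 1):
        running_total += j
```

Let's trace through this code step by step.

Initialize: running_total = 0
Entering loop: for n in range(3):

After execution: running_total = 4
4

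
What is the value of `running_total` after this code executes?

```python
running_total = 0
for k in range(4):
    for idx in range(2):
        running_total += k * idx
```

Let's trace through this code step by step.

Initialize: running_total = 0
Entering loop: for k in range(4):

After execution: running_total = 6
6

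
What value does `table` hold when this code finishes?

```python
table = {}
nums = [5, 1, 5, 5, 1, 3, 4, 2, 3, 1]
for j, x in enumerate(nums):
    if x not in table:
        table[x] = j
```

Let's trace through this code step by step.

Initialize: table = {}
Initialize: nums = [5, 1, 5, 5, 1, 3, 4, 2, 3, 1]
Entering loop: for j, x in enumerate(nums):

After execution: table = {5: 0, 1: 1, 3: 5, 4: 6, 2: 7}
{5: 0, 1: 1, 3: 5, 4: 6, 2: 7}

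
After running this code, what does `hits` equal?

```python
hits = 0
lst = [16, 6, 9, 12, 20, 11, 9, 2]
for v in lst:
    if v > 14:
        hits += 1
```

Let's trace through this code step by step.

Initialize: hits = 0
Initialize: lst = [16, 6, 9, 12, 20, 11, 9, 2]
Entering loop: for v in lst:

After execution: hits = 2
2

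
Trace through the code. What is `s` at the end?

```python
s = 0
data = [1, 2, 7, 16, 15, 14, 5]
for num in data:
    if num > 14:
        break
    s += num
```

Let's trace through this code step by step.

Initialize: s = 0
Initialize: data = [1, 2, 7, 16, 15, 14, 5]
Entering loop: for num in data:

After execution: s = 10
10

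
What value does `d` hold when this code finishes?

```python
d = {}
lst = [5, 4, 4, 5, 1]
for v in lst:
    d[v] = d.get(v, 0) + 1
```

Let's trace through this code step by step.

Initialize: d = {}
Initialize: lst = [5, 4, 4, 5, 1]
Entering loop: for v in lst:

After execution: d = {5: 2, 4: 2, 1: 1}
{5: 2, 4: 2, 1: 1}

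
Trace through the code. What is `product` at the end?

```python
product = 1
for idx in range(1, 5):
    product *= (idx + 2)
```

Let's trace through this code step by step.

Initialize: product = 1
Entering loop: for idx in range(1, 5):

After execution: product = 360
360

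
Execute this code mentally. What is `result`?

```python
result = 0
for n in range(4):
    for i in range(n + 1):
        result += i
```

Let's trace through this code step by step.

Initialize: result = 0
Entering loop: for n in range(4):

After execution: result = 10
10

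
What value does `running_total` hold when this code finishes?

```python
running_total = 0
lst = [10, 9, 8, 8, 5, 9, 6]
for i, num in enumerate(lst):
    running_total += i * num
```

Let's trace through this code step by step.

Initialize: running_total = 0
Initialize: lst = [10, 9, 8, 8, 5, 9, 6]
Entering loop: for i, num in enumerate(lst):

After execution: running_total = 150
150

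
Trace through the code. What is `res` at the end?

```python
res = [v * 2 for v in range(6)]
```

Let's trace through this code step by step.

Initialize: res = [v * 2 for v in range(6)]

After execution: res = [0, 2, 4, 6, 8, 10]
[0, 2, 4, 6, 8, 10]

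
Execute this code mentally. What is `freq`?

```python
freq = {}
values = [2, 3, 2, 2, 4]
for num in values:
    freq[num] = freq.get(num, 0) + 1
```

Let's trace through this code step by step.

Initialize: freq = {}
Initialize: values = [2, 3, 2, 2, 4]
Entering loop: for num in values:

After execution: freq = {2: 3, 3: 1, 4: 1}
{2: 3, 3: 1, 4: 1}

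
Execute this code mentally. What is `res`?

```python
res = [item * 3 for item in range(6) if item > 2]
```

Let's trace through this code step by step.

Initialize: res = [item * 3 for item in range(6) if item > 2]

After execution: res = [9, 12, 15]
[9, 12, 15]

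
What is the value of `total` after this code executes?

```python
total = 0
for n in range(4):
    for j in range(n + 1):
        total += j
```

Let's trace through this code step by step.

Initialize: total = 0
Entering loop: for n in range(4):

After execution: total = 10
10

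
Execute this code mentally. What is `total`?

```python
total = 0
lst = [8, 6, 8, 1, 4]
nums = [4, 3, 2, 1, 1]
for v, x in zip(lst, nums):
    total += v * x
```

Let's trace through this code step by step.

Initialize: total = 0
Initialize: lst = [8, 6, 8, 1, 4]
Initialize: nums = [4, 3, 2, 1, 1]
Entering loop: for v, x in zip(lst, nums):

After execution: total = 71
71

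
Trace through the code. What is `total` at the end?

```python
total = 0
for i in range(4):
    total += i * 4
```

Let's trace through this code step by step.

Initialize: total = 0
Entering loop: for i in range(4):

After execution: total = 24
24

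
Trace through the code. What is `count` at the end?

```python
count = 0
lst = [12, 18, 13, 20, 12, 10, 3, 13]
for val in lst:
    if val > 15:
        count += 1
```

Let's trace through this code step by step.

Initialize: count = 0
Initialize: lst = [12, 18, 13, 20, 12, 10, 3, 13]
Entering loop: for val in lst:

After execution: count = 2
2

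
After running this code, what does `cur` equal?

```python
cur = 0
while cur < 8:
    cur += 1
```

Let's trace through this code step by step.

Initialize: cur = 0
Entering loop: while cur < 8:

After execution: cur = 8
8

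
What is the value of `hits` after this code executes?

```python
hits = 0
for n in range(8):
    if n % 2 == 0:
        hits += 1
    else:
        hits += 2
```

Let's trace through this code step by step.

Initialize: hits = 0
Entering loop: for n in range(8):

After execution: hits = 12
12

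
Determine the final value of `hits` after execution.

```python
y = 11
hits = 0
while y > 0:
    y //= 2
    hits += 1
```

Let's trace through this code step by step.

Initialize: y = 11
Initialize: hits = 0
Entering loop: while y > 0:

After execution: hits = 4
4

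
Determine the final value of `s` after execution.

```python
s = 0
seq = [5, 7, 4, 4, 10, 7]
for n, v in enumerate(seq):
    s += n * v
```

Let's trace through this code step by step.

Initialize: s = 0
Initialize: seq = [5, 7, 4, 4, 10, 7]
Entering loop: for n, v in enumerate(seq):

After execution: s = 102
102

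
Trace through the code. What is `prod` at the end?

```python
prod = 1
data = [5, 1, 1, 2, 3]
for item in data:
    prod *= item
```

Let's trace through this code step by step.

Initialize: prod = 1
Initialize: data = [5, 1, 1, 2, 3]
Entering loop: for item in data:

After execution: prod = 30
30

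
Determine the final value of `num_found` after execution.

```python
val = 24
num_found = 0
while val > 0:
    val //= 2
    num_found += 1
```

Let's trace through this code step by step.

Initialize: val = 24
Initialize: num_found = 0
Entering loop: while val > 0:

After execution: num_found = 5
5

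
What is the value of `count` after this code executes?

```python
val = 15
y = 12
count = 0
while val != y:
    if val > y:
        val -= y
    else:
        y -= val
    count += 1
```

Let's trace through this code step by step.

Initialize: val = 15
Initialize: y = 12
Initialize: count = 0
Entering loop: while val != y:

After execution: count = 4
4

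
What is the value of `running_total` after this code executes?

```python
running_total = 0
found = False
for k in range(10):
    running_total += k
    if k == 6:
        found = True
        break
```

Let's trace through this code step by step.

Initialize: running_total = 0
Initialize: found = False
Entering loop: for k in range(10):

After execution: running_total = 21
21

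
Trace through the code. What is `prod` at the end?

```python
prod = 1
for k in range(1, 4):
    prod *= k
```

Let's trace through this code step by step.

Initialize: prod = 1
Entering loop: for k in range(1, 4):

After execution: prod = 6
6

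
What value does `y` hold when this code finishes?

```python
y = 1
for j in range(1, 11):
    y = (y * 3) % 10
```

Let's trace through this code step by step.

Initialize: y = 1
Entering loop: for j in range(1, 11):

After execution: y = 9
9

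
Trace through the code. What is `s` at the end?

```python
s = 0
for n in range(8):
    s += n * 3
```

Let's trace through this code step by step.

Initialize: s = 0
Entering loop: for n in range(8):

After execution: s = 84
84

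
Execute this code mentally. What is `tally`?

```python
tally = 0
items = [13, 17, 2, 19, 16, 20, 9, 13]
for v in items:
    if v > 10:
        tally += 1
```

Let's trace through this code step by step.

Initialize: tally = 0
Initialize: items = [13, 17, 2, 19, 16, 20, 9, 13]
Entering loop: for v in items:

After execution: tally = 6
6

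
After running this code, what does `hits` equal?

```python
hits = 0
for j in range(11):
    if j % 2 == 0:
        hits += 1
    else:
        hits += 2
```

Let's trace through this code step by step.

Initialize: hits = 0
Entering loop: for j in range(11):

After execution: hits = 16
16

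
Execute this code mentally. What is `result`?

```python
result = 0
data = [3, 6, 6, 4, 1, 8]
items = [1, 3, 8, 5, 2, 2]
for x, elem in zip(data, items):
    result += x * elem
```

Let's trace through this code step by step.

Initialize: result = 0
Initialize: data = [3, 6, 6, 4, 1, 8]
Initialize: items = [1, 3, 8, 5, 2, 2]
Entering loop: for x, elem in zip(data, items):

After execution: result = 107
107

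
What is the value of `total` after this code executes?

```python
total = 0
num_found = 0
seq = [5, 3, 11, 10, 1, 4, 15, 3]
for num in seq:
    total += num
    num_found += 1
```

Let's trace through this code step by step.

Initialize: total = 0
Initialize: num_found = 0
Initialize: seq = [5, 3, 11, 10, 1, 4, 15, 3]
Entering loop: for num in seq:

After execution: total = 52
52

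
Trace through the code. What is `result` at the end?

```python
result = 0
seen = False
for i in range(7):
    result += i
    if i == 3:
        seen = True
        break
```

Let's trace through this code step by step.

Initialize: result = 0
Initialize: seen = False
Entering loop: for i in range(7):

After execution: result = 6
6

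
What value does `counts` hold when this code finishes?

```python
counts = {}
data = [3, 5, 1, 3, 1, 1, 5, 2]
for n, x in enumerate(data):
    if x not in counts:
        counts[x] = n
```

Let's trace through this code step by step.

Initialize: counts = {}
Initialize: data = [3, 5, 1, 3, 1, 1, 5, 2]
Entering loop: for n, x in enumerate(data):

After execution: counts = {3: 0, 5: 1, 1: 2, 2: 7}
{3: 0, 5: 1, 1: 2, 2: 7}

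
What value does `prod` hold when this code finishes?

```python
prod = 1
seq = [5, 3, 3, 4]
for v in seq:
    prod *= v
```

Let's trace through this code step by step.

Initialize: prod = 1
Initialize: seq = [5, 3, 3, 4]
Entering loop: for v in seq:

After execution: prod = 180
180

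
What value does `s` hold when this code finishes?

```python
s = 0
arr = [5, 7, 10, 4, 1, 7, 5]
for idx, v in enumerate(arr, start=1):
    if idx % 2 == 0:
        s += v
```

Let's trace through this code step by step.

Initialize: s = 0
Initialize: arr = [5, 7, 10, 4, 1, 7, 5]
Entering loop: for idx, v in enumerate(arr, start=1):

After execution: s = 18
18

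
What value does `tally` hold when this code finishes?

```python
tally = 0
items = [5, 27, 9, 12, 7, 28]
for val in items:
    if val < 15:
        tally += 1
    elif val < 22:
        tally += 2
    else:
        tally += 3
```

Let's trace through this code step by step.

Initialize: tally = 0
Initialize: items = [5, 27, 9, 12, 7, 28]
Entering loop: for val in items:

After execution: tally = 10
10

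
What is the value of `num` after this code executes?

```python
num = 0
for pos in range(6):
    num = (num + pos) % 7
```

Let's trace through this code step by step.

Initialize: num = 0
Entering loop: for pos in range(6):

After execution: num = 1
1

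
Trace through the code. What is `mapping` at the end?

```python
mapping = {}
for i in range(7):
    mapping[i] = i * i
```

Let's trace through this code step by step.

Initialize: mapping = {}
Entering loop: for i in range(7):

After execution: mapping = {0: 0, 1: 1, 2: 4, 3: 9, 4: 16, 5: 25, 6: 36}
{0: 0, 1: 1, 2: 4, 3: 9, 4: 16, 5: 25, 6: 36}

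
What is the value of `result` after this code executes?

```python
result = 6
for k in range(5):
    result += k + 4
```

Let's trace through this code step by step.

Initialize: result = 6
Entering loop: for k in range(5):

After execution: result = 36
36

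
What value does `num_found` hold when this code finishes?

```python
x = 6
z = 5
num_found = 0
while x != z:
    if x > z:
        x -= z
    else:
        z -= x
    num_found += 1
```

Let's trace through this code step by step.

Initialize: x = 6
Initialize: z = 5
Initialize: num_found = 0
Entering loop: while x != z:

After execution: num_found = 5
5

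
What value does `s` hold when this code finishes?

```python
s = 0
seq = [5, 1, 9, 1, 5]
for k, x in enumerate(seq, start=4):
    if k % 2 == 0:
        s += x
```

Let's trace through this code step by step.

Initialize: s = 0
Initialize: seq = [5, 1, 9, 1, 5]
Entering loop: for k, x in enumerate(seq, start=4):

After execution: s = 19
19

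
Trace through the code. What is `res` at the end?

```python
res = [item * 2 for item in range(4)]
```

Let's trace through this code step by step.

Initialize: res = [item * 2 for item in range(4)]

After execution: res = [0, 2, 4, 6]
[0, 2, 4, 6]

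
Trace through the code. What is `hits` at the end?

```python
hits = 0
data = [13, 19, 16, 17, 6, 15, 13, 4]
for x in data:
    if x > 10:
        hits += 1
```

Let's trace through this code step by step.

Initialize: hits = 0
Initialize: data = [13, 19, 16, 17, 6, 15, 13, 4]
Entering loop: for x in data:

After execution: hits = 6
6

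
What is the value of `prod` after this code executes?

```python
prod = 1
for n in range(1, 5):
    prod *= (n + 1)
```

Let's trace through this code step by step.

Initialize: prod = 1
Entering loop: for n in range(1, 5):

After execution: prod = 120
120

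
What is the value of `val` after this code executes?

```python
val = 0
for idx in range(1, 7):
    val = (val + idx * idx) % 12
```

Let's trace through this code step by step.

Initialize: val = 0
Entering loop: for idx in range(1, 7):

After execution: val = 7
7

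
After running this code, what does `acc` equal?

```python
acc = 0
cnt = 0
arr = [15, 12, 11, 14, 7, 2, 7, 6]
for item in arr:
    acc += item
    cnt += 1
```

Let's trace through this code step by step.

Initialize: acc = 0
Initialize: cnt = 0
Initialize: arr = [15, 12, 11, 14, 7, 2, 7, 6]
Entering loop: for item in arr:

After execution: acc = 74
74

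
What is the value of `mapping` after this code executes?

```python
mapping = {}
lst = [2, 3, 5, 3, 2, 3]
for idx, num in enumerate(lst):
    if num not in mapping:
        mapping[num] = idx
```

Let's trace through this code step by step.

Initialize: mapping = {}
Initialize: lst = [2, 3, 5, 3, 2, 3]
Entering loop: for idx, num in enumerate(lst):

After execution: mapping = {2: 0, 3: 1, 5: 2}
{2: 0, 3: 1, 5: 2}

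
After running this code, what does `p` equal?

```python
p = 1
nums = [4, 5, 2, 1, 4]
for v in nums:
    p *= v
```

Let's trace through this code step by step.

Initialize: p = 1
Initialize: nums = [4, 5, 2, 1, 4]
Entering loop: for v in nums:

After execution: p = 160
160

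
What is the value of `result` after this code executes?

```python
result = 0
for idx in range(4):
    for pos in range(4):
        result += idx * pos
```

Let's trace through this code step by step.

Initialize: result = 0
Entering loop: for idx in range(4):

After execution: result = 36
36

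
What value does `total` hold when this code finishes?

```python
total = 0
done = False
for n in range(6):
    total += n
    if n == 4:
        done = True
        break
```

Let's trace through this code step by step.

Initialize: total = 0
Initialize: done = False
Entering loop: for n in range(6):

After execution: total = 10
10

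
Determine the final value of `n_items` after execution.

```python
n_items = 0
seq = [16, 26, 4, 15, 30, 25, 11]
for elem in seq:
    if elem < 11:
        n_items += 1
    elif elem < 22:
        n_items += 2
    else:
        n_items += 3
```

Let's trace through this code step by step.

Initialize: n_items = 0
Initialize: seq = [16, 26, 4, 15, 30, 25, 11]
Entering loop: for elem in seq:

After execution: n_items = 16
16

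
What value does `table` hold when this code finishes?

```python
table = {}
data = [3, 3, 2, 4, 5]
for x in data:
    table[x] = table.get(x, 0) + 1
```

Let's trace through this code step by step.

Initialize: table = {}
Initialize: data = [3, 3, 2, 4, 5]
Entering loop: for x in data:

After execution: table = {3: 2, 2: 1, 4: 1, 5: 1}
{3: 2, 2: 1, 4: 1, 5: 1}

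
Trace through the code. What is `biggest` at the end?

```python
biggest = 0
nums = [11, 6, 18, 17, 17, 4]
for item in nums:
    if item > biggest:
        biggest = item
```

Let's trace through this code step by step.

Initialize: biggest = 0
Initialize: nums = [11, 6, 18, 17, 17, 4]
Entering loop: for item in nums:

After execution: biggest = 18
18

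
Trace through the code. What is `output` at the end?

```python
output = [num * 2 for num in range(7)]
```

Let's trace through this code step by step.

Initialize: output = [num * 2 for num in range(7)]

After execution: output = [0, 2, 4, 6, 8, 10, 12]
[0, 2, 4, 6, 8, 10, 12]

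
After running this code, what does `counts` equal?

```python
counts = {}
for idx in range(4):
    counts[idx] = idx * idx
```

Let's trace through this code step by step.

Initialize: counts = {}
Entering loop: for idx in range(4):

After execution: counts = {0: 0, 1: 1, 2: 4, 3: 9}
{0: 0, 1: 1, 2: 4, 3: 9}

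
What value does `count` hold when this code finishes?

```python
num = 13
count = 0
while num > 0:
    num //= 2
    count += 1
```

Let's trace through this code step by step.

Initialize: num = 13
Initialize: count = 0
Entering loop: while num > 0:

After execution: count = 4
4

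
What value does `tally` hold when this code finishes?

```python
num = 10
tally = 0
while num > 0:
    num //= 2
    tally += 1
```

Let's trace through this code step by step.

Initialize: num = 10
Initialize: tally = 0
Entering loop: while num > 0:

After execution: tally = 4
4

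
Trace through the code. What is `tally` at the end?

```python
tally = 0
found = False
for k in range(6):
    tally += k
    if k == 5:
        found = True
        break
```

Let's trace through this code step by step.

Initialize: tally = 0
Initialize: found = False
Entering loop: for k in range(6):

After execution: tally = 15
15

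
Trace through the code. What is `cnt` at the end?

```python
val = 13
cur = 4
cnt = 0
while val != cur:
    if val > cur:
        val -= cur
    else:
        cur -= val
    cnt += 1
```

Let's trace through this code step by step.

Initialize: val = 13
Initialize: cur = 4
Initialize: cnt = 0
Entering loop: while val != cur:

After execution: cnt = 6
6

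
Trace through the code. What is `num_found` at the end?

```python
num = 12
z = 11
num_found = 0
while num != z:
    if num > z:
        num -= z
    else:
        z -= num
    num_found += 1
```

Let's trace through this code step by step.

Initialize: num = 12
Initialize: z = 11
Initialize: num_found = 0
Entering loop: while num != z:

After execution: num_found = 11
11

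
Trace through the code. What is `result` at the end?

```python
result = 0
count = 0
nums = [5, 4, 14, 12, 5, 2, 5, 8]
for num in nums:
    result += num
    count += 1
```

Let's trace through this code step by step.

Initialize: result = 0
Initialize: count = 0
Initialize: nums = [5, 4, 14, 12, 5, 2, 5, 8]
Entering loop: for num in nums:

After execution: result = 55
55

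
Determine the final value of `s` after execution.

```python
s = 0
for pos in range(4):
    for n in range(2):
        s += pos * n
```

Let's trace through this code step by step.

Initialize: s = 0
Entering loop: for pos in range(4):

After execution: s = 6
6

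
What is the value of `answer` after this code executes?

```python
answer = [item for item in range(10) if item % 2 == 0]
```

Let's trace through this code step by step.

Initialize: answer = [item for item in range(10) if item % 2 == 0]

After execution: answer = [0, 2, 4, 6, 8]
[0, 2, 4, 6, 8]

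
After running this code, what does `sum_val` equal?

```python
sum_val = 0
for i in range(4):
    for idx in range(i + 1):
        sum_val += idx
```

Let's trace through this code step by step.

Initialize: sum_val = 0
Entering loop: for i in range(4):

After execution: sum_val = 10
10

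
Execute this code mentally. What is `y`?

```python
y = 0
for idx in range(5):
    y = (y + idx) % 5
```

Let's trace through this code step by step.

Initialize: y = 0
Entering loop: for idx in range(5):

After execution: y = 0
0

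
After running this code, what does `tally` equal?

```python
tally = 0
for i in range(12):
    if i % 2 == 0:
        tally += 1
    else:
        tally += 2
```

Let's trace through this code step by step.

Initialize: tally = 0
Entering loop: for i in range(12):

After execution: tally = 18
18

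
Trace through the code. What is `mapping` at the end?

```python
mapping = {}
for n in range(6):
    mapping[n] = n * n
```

Let's trace through this code step by step.

Initialize: mapping = {}
Entering loop: for n in range(6):

After execution: mapping = {0: 0, 1: 1, 2: 4, 3: 9, 4: 16, 5: 25}
{0: 0, 1: 1, 2: 4, 3: 9, 4: 16, 5: 25}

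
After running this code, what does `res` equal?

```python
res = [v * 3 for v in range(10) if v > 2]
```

Let's trace through this code step by step.

Initialize: res = [v * 3 for v in range(10) if v > 2]

After execution: res = [9, 12, 15, 18, 21, 24, 27]
[9, 12, 15, 18, 21, 24, 27]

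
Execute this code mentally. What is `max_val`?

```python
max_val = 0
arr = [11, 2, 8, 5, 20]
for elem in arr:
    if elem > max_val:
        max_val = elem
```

Let's trace through this code step by step.

Initialize: max_val = 0
Initialize: arr = [11, 2, 8, 5, 20]
Entering loop: for elem in arr:

After execution: max_val = 20
20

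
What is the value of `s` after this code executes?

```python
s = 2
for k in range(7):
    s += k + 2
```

Let's trace through this code step by step.

Initialize: s = 2
Entering loop: for k in range(7):

After execution: s = 37
37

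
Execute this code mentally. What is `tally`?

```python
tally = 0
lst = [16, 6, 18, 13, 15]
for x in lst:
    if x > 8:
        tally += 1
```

Let's trace through this code step by step.

Initialize: tally = 0
Initialize: lst = [16, 6, 18, 13, 15]
Entering loop: for x in lst:

After execution: tally = 4
4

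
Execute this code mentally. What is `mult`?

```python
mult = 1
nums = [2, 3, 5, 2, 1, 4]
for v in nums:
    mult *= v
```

Let's trace through this code step by step.

Initialize: mult = 1
Initialize: nums = [2, 3, 5, 2, 1, 4]
Entering loop: for v in nums:

After execution: mult = 240
240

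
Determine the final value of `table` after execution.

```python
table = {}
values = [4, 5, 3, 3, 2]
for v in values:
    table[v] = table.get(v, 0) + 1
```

Let's trace through this code step by step.

Initialize: table = {}
Initialize: values = [4, 5, 3, 3, 2]
Entering loop: for v in values:

After execution: table = {4: 1, 5: 1, 3: 2, 2: 1}
{4: 1, 5: 1, 3: 2, 2: 1}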